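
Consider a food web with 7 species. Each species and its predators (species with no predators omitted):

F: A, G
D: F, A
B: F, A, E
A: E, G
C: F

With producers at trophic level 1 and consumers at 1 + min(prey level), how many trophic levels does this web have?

Producers (level 1): D, C, B.
Following each consumer down to its lowest-level prey: D → F → G (levels 1 through 3).
All prey of G (F 2, A 2) are at level 2 or above, so G is at level 1 + 2 = 3.
Every consumer has at least one prey at level 2 or below, so none exceeds level 3.

3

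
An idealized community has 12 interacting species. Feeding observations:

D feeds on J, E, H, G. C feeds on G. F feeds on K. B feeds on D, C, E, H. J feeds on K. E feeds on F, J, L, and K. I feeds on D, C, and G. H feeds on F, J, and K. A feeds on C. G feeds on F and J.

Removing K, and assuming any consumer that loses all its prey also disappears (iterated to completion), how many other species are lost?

6

Remove K.
Round 1: J (all prey gone), F (all prey gone) → extinct.
Round 2: H (all prey gone), G (all prey gone) → extinct.
Round 3: C (all prey gone) → extinct.
Round 4: A (all prey gone) → extinct.
No further losses. Total secondary extinctions: 6.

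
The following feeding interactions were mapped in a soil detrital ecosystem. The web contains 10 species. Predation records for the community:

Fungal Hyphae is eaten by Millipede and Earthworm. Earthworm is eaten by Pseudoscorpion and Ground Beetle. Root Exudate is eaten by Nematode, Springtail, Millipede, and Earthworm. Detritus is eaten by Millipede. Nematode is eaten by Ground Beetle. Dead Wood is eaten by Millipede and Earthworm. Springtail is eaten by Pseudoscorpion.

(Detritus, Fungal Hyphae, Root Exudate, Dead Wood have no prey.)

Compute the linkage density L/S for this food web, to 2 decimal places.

L/S = 1.30

There are L = 13 links among S = 10 species.
L/S = 13/10 = 1.3000 ≈ 1.30.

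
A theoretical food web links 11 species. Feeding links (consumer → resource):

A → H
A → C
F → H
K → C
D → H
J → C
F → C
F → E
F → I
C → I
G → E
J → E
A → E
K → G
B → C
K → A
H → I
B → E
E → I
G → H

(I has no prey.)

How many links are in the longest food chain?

3 links

One longest chain: I → E → G → K.
It has 4 species and 3 links.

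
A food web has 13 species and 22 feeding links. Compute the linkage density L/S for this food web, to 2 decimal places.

There are L = 22 links among S = 13 species.
L/S = 22/13 = 1.6923 ≈ 1.69.

L/S = 1.69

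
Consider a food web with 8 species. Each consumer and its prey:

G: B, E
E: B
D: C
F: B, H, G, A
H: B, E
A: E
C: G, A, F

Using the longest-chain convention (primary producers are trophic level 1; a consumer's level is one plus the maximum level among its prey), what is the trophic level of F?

B is a producer → level 1.
E eats B → level 2.
H eats E (level 2); other prey at levels: B 1 → level 3.
F eats H (level 3); other prey at levels: B 1, G 3, A 3 → level 4.

Trophic level 4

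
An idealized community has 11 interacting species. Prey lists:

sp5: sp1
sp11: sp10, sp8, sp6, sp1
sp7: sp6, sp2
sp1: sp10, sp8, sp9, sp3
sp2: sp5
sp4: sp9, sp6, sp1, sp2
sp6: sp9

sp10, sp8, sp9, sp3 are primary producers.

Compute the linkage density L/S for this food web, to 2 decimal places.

L/S = 1.55

There are L = 17 links among S = 11 species.
L/S = 17/11 = 1.5455 ≈ 1.55.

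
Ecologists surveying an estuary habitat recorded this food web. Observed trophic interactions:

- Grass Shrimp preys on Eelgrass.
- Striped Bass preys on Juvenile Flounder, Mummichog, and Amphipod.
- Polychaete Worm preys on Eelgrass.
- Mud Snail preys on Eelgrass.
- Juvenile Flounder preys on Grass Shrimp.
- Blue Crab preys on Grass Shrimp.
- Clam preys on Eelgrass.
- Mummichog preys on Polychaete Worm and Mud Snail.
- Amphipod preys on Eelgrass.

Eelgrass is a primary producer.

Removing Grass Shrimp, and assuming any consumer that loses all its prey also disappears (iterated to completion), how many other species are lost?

2

Remove Grass Shrimp.
Round 1: Juvenile Flounder (all prey gone), Blue Crab (all prey gone) → extinct.
No further losses. Total secondary extinctions: 2.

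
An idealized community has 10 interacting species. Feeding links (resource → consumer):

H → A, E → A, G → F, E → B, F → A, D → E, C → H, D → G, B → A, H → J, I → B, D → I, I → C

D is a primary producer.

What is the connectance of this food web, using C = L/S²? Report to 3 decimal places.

The web has S = 10 species and L = 13 feeding links.
C = L / S² = 13 / 100 = 0.1300 ≈ 0.130.

C = 0.130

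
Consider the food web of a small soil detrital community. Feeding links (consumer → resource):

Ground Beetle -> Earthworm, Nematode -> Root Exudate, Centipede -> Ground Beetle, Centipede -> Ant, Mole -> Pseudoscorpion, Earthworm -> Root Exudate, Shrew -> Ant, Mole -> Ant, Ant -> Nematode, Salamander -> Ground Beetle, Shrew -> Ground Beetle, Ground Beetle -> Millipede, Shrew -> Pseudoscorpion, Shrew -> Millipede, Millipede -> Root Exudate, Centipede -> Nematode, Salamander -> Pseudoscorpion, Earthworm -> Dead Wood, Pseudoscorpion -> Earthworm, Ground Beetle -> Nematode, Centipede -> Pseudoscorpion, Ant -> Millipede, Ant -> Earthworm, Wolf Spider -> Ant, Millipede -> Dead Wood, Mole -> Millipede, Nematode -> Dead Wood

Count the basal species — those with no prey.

2

Basal species (no prey listed): Root Exudate, Dead Wood.
Count: 2.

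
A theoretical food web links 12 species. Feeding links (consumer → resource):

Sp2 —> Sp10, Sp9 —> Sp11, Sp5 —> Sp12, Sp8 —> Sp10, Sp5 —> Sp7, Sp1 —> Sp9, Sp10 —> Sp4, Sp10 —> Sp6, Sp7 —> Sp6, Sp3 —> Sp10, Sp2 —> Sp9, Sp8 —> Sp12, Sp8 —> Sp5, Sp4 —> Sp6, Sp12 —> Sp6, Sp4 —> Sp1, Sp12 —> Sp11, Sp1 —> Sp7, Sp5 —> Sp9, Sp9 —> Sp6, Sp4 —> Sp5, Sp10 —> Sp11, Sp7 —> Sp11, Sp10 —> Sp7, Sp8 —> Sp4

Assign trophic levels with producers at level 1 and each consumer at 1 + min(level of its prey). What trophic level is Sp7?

Sp11 is a producer → level 1.
Sp7 eats Sp11 → level 2.

Trophic level 2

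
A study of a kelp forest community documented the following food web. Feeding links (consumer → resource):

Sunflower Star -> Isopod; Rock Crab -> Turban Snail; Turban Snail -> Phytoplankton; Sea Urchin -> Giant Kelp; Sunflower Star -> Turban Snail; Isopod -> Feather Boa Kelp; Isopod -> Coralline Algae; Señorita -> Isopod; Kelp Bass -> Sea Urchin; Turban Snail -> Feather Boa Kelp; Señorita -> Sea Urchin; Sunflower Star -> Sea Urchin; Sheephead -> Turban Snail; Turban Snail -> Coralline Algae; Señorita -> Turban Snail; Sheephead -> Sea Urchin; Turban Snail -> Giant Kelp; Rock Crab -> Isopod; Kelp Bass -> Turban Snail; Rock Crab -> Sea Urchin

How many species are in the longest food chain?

One longest chain: Coralline Algae → Isopod → Rock Crab.
It has 3 species and 2 links.

3 species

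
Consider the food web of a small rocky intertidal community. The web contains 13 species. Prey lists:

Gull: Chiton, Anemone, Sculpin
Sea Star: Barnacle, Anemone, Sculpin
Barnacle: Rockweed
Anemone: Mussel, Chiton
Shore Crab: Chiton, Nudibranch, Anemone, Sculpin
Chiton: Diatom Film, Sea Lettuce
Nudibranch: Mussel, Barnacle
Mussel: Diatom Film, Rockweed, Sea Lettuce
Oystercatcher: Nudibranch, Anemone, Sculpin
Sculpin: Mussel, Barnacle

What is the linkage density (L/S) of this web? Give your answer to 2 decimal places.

There are L = 25 links among S = 13 species.
L/S = 25/13 = 1.9231 ≈ 1.92.

L/S = 1.92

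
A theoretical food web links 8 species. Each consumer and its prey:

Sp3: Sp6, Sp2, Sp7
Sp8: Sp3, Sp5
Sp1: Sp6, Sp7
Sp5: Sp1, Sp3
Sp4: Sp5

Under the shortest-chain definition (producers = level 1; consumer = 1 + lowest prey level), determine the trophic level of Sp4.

Sp6 is a producer → level 1.
Sp1 eats Sp6 → level 2.
Sp5 eats Sp1 → level 3.
Sp4 eats Sp5 → level 4.
No prey of Sp4 is below level 3, so 4 is the minimum.

Trophic level 4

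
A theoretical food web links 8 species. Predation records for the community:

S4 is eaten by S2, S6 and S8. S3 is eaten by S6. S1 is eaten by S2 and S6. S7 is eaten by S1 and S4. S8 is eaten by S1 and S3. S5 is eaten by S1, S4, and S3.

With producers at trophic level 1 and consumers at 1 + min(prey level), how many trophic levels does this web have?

3

Producers (level 1): S7, S5.
Following each consumer down to its lowest-level prey: S7 → S4 → S8 (levels 1 through 3).
All prey of S8 (S4 2) are at level 2 or above, so S8 is at level 1 + 2 = 3.
Every consumer has at least one prey at level 2 or below, so none exceeds level 3.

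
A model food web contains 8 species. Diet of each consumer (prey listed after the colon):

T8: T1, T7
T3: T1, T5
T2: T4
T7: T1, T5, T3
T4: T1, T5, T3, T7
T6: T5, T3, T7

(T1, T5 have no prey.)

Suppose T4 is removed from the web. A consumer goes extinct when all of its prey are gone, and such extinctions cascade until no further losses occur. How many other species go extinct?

1

Remove T4.
Round 1: T2 (all prey gone) → extinct.
No further losses. Total secondary extinctions: 1.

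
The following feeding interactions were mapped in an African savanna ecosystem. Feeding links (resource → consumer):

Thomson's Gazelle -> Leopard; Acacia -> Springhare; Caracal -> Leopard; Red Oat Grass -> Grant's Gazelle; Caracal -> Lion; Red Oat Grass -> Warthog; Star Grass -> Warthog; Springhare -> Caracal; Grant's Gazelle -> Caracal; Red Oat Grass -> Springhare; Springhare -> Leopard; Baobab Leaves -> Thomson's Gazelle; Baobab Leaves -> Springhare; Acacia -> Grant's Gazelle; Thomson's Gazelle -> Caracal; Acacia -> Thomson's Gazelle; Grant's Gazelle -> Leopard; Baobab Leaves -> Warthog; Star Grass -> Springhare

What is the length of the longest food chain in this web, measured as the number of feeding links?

One longest chain: Acacia → Thomson's Gazelle → Caracal → Lion.
It has 4 species and 3 links.

3 links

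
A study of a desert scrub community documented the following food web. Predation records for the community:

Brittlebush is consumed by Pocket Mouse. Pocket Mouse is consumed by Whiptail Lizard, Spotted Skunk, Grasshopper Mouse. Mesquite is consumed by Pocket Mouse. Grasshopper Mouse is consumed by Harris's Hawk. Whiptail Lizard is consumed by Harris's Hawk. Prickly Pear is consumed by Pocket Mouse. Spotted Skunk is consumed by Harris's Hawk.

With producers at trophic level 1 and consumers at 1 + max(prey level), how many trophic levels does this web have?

4

Producers (level 1): Prickly Pear, Brittlebush, Mesquite.
Prickly Pear → Pocket Mouse → Whiptail Lizard → Harris's Hawk gives Harris's Hawk level 4.
No species has a prey at level 4, so no species reaches level 5.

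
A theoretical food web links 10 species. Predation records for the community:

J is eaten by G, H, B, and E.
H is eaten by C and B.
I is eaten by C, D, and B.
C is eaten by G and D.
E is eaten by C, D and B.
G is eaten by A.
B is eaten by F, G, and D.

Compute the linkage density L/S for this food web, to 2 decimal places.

L/S = 1.80

There are L = 18 links among S = 10 species.
L/S = 18/10 = 1.8000 ≈ 1.80.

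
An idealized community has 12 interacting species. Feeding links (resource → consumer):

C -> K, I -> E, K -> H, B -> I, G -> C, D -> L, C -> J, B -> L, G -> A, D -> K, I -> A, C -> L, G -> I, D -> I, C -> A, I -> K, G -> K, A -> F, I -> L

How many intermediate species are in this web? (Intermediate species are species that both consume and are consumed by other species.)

Intermediate species (has both prey and predators): I, C, A, K.
Count: 4.

4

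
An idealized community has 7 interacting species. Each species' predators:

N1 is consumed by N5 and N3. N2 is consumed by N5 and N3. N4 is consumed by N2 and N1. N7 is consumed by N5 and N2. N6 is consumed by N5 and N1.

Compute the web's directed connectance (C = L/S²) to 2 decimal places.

The web has S = 7 species and L = 10 feeding links.
C = L / S² = 10 / 49 = 0.2041 ≈ 0.20.

C = 0.20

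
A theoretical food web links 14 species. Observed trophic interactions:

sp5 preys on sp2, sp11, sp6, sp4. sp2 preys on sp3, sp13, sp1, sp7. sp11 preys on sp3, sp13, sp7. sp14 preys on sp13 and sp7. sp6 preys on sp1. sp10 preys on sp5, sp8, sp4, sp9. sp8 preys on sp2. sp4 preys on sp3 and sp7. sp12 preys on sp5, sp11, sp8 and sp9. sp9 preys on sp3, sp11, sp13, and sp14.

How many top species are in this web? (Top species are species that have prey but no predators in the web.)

2

Top species (has prey, but nothing eats it): sp10, sp12.
Count: 2.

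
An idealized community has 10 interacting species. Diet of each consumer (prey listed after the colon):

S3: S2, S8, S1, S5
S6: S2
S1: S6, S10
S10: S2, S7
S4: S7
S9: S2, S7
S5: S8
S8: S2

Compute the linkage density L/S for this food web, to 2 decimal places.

There are L = 14 links among S = 10 species.
L/S = 14/10 = 1.4000 ≈ 1.40.

L/S = 1.40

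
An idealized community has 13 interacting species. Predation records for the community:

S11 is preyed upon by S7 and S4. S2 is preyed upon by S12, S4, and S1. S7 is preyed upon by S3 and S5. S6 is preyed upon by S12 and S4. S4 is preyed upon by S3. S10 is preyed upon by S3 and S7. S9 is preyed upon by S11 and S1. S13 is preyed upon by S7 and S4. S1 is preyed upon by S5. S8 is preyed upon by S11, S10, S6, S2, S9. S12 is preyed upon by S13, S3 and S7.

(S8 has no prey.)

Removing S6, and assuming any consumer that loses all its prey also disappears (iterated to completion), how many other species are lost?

0

Remove S6.
Every predator of it retains at least one other prey: S12 still has S2; S4 still has S2, S11, S13.
No consumer loses all prey, so no secondary extinctions occur.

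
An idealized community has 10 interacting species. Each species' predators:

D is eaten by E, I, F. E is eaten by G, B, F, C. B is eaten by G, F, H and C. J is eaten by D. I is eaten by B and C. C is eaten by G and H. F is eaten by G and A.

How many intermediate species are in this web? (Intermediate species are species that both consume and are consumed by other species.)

Intermediate species (has both prey and predators): D, E, I, B, F, C.
Count: 6.

6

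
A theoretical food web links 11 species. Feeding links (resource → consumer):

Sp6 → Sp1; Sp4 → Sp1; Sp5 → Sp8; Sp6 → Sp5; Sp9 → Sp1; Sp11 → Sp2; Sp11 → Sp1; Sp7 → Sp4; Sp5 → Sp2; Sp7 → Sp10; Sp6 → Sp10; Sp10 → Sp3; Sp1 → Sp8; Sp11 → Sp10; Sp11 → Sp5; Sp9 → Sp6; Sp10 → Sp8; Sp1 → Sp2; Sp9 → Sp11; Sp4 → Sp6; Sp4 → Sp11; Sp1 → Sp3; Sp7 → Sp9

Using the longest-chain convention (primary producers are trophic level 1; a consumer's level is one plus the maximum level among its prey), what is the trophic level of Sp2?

Trophic level 5

Sp7 is a producer → level 1.
Sp9 eats Sp7 → level 2.
Sp6 eats Sp9 (level 2); other prey at levels: Sp4 2 → level 3.
Sp5 eats Sp6 (level 3); other prey at levels: Sp11 3 → level 4.
Sp2 eats Sp5 (level 4); other prey at levels: Sp11 3, Sp1 4 → level 5.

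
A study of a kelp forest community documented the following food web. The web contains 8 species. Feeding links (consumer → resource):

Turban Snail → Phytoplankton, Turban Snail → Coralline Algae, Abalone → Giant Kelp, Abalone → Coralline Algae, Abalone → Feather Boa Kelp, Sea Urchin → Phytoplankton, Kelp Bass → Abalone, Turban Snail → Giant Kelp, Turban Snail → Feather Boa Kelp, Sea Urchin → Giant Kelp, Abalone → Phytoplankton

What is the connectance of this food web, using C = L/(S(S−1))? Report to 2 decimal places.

C = 0.20

The web has S = 8 species and L = 11 feeding links.
C = L / (S(S−1)) = 11 / 56 = 0.1964 ≈ 0.20.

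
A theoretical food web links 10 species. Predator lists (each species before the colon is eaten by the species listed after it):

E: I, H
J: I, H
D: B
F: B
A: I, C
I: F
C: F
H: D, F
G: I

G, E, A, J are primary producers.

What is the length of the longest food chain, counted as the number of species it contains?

4 species

One longest chain: G → I → F → B.
It has 4 species and 3 links.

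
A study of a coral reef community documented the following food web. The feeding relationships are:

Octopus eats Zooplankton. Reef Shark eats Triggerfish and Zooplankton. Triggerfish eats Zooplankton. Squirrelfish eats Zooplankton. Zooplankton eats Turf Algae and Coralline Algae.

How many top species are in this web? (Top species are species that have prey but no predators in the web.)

3

Top species (has prey, but nothing eats it): Squirrelfish, Octopus, Reef Shark.
Count: 3.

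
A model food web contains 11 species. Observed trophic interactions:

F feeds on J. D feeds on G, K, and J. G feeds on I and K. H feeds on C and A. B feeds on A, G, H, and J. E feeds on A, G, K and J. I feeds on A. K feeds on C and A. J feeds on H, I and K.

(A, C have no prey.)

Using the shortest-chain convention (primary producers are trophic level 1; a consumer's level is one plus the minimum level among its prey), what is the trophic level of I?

A is a producer → level 1.
I eats A → level 2.

Trophic level 2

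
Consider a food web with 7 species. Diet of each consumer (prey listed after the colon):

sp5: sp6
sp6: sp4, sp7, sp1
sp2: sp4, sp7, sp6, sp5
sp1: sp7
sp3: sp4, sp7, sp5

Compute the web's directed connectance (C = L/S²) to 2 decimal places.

C = 0.24

The web has S = 7 species and L = 12 feeding links.
C = L / S² = 12 / 49 = 0.2449 ≈ 0.24.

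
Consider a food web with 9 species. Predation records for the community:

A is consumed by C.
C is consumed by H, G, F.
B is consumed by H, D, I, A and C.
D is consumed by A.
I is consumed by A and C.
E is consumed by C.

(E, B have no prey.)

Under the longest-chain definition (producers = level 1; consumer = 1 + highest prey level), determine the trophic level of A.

Trophic level 3

B is a producer → level 1.
D eats B → level 2.
A eats D (level 2); other prey at levels: B 1, I 2 → level 3.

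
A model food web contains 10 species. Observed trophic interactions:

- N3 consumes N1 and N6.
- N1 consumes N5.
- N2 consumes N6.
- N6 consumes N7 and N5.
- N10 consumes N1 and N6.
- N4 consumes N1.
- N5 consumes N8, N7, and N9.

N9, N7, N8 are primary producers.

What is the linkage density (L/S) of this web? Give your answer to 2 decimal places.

There are L = 12 links among S = 10 species.
L/S = 12/10 = 1.2000 ≈ 1.20.

L/S = 1.20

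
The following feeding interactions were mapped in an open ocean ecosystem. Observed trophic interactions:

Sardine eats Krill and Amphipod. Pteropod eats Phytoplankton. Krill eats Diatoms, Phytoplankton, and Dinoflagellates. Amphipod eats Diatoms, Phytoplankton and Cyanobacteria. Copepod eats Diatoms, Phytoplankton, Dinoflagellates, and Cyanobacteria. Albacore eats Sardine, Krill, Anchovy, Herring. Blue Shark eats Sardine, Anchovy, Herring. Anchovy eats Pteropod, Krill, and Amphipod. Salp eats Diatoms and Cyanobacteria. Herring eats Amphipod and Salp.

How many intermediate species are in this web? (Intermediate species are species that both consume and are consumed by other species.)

7

Intermediate species (has both prey and predators): Krill, Amphipod, Salp, Pteropod, Sardine, Herring, Anchovy.
Count: 7.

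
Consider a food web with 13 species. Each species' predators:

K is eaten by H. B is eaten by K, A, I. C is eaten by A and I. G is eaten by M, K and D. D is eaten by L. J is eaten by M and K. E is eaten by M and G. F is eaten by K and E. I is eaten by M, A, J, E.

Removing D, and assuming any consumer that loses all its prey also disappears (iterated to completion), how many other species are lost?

Remove D.
Round 1: L (all prey gone) → extinct.
No further losses. Total secondary extinctions: 1.

1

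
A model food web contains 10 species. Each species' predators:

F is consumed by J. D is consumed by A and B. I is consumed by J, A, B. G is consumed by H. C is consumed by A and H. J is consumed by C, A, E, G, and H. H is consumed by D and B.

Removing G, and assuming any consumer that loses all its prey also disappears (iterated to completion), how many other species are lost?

Remove G.
Every predator of it retains at least one other prey: H still has J, C.
No consumer loses all prey, so no secondary extinctions occur.

0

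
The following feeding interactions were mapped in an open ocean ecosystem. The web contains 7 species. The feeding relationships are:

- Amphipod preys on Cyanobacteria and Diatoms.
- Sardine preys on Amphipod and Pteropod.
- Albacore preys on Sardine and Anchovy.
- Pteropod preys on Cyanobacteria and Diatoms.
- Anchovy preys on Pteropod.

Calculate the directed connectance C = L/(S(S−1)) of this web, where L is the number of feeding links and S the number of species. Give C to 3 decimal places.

The web has S = 7 species and L = 9 feeding links.
C = L / (S(S−1)) = 9 / 42 = 0.2143 ≈ 0.214.

C = 0.214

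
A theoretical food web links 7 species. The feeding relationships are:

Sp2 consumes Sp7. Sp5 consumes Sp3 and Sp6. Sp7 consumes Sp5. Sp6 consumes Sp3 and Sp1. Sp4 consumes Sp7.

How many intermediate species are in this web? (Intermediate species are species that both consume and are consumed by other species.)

Intermediate species (has both prey and predators): Sp6, Sp5, Sp7.
Count: 3.

3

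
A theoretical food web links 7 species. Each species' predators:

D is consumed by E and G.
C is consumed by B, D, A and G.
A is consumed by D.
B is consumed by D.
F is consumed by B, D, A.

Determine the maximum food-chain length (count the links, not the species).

One longest chain: F → B → D → G.
It has 4 species and 3 links.

3 links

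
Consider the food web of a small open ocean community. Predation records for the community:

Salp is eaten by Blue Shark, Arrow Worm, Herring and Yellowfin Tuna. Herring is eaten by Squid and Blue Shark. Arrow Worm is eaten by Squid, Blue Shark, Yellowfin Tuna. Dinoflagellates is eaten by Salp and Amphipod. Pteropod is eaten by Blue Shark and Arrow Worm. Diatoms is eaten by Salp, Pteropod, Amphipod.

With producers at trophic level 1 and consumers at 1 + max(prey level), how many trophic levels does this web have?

4

Producers (level 1): Diatoms, Dinoflagellates.
Diatoms → Salp → Arrow Worm → Blue Shark gives Blue Shark level 4.
No species has a prey at level 4, so no species reaches level 5.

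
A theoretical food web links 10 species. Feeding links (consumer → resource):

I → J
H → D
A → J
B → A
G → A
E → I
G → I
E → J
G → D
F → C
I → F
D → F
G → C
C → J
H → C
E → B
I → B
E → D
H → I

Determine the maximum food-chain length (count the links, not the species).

4 links

One longest chain: J → C → F → D → G.
It has 5 species and 4 links.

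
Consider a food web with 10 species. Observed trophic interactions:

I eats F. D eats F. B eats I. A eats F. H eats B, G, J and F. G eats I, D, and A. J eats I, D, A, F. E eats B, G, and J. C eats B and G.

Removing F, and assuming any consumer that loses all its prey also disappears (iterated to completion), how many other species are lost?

Remove F.
Round 1: I (all prey gone), D (all prey gone), A (all prey gone) → extinct.
Round 2: B (all prey gone), G (all prey gone), J (all prey gone) → extinct.
Round 3: E (all prey gone), H (all prey gone), C (all prey gone) → extinct.
No further losses. Total secondary extinctions: 9.

9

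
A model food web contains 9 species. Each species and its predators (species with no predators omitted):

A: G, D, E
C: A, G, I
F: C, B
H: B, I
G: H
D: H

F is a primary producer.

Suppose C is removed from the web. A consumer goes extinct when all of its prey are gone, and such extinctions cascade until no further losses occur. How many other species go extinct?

Remove C.
Round 1: A (all prey gone) → extinct.
Round 2: G (all prey gone), D (all prey gone), E (all prey gone) → extinct.
Round 3: H (all prey gone) → extinct.
Round 4: I (all prey gone) → extinct.
No further losses. Total secondary extinctions: 6.

6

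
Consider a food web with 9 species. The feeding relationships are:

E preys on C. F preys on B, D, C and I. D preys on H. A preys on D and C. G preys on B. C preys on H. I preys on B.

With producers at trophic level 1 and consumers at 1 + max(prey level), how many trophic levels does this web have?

3

Producers (level 1): H, B.
B → I → F gives F level 3.
No species has a prey at level 3, so no species reaches level 4.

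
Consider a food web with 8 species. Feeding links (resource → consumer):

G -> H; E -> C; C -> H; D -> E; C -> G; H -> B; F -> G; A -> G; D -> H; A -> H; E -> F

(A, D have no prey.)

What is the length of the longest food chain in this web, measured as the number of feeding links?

One longest chain: D → E → C → G → H → B.
It has 6 species and 5 links.

5 links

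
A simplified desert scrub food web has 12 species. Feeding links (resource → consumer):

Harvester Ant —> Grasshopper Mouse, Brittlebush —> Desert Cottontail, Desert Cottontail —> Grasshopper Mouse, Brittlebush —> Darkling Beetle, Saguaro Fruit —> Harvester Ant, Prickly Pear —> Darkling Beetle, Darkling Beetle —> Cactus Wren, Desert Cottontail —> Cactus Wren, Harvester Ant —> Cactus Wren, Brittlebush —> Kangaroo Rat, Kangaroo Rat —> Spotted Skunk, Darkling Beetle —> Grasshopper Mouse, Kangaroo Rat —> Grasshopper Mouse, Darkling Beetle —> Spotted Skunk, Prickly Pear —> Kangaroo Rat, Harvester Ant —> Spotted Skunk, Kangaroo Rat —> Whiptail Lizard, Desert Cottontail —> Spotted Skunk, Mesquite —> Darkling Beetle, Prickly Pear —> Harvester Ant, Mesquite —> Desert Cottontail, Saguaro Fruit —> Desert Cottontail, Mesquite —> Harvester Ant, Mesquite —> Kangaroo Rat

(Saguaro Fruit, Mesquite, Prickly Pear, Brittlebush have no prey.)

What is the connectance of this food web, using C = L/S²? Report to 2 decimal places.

The web has S = 12 species and L = 24 feeding links.
C = L / S² = 24 / 144 = 0.1667 ≈ 0.17.

C = 0.17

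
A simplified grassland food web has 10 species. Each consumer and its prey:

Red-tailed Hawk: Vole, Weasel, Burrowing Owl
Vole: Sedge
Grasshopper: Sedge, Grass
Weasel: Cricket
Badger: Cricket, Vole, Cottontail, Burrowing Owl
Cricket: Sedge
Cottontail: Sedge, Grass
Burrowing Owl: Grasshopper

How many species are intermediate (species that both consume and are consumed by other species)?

6

Intermediate species (has both prey and predators): Cricket, Vole, Grasshopper, Cottontail, Weasel, Burrowing Owl.
Count: 6.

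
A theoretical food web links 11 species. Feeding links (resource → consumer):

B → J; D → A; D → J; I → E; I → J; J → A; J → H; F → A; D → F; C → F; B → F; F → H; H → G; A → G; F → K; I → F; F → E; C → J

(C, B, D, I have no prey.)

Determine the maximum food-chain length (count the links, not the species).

3 links

One longest chain: C → J → H → G.
It has 4 species and 3 links.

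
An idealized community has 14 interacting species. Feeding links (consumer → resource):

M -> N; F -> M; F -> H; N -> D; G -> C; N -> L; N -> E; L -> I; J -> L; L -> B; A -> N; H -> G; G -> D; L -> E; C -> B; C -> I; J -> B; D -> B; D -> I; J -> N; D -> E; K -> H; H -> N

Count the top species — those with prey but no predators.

4

Top species (has prey, but nothing eats it): J, A, F, K.
Count: 4.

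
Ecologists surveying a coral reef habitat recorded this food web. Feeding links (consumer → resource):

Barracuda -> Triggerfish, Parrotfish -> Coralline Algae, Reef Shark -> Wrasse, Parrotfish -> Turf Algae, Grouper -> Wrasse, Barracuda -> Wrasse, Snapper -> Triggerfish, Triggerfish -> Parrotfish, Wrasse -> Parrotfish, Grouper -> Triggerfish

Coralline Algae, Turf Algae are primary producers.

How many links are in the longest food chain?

3 links

One longest chain: Coralline Algae → Parrotfish → Wrasse → Reef Shark.
It has 4 species and 3 links.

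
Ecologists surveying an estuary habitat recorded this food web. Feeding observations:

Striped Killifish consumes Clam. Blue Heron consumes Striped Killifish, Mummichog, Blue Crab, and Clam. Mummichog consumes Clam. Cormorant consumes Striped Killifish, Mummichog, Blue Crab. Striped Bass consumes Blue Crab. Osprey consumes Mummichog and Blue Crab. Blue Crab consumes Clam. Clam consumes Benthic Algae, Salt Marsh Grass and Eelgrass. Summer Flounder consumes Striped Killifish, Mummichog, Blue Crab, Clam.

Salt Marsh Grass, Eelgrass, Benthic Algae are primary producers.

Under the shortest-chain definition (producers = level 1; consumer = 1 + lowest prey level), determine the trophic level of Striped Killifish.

Trophic level 3

Salt Marsh Grass is a producer → level 1.
Clam eats Salt Marsh Grass → level 2.
Striped Killifish eats Clam → level 3.
No prey of Striped Killifish is below level 2, so 3 is the minimum.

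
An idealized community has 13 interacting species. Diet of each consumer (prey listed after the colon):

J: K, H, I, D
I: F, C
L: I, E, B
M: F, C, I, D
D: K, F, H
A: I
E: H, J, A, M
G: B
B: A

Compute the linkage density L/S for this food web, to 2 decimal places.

L/S = 1.77

There are L = 23 links among S = 13 species.
L/S = 23/13 = 1.7692 ≈ 1.77.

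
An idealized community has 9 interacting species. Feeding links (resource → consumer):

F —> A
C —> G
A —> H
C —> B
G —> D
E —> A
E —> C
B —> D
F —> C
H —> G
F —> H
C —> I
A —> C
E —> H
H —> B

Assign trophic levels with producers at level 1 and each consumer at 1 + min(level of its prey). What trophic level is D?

Trophic level 4

F is a producer → level 1.
C eats F → level 2.
B eats C → level 3.
D eats B → level 4.
No prey of D is below level 3, so 4 is the minimum.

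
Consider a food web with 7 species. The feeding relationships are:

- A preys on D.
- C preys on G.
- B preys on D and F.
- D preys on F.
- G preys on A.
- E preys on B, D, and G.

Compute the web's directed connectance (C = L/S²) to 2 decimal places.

C = 0.18

The web has S = 7 species and L = 9 feeding links.
C = L / S² = 9 / 49 = 0.1837 ≈ 0.18.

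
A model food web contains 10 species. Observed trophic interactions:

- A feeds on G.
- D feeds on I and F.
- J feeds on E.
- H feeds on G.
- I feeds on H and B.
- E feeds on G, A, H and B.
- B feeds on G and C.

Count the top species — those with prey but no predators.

2

Top species (has prey, but nothing eats it): J, D.
Count: 2.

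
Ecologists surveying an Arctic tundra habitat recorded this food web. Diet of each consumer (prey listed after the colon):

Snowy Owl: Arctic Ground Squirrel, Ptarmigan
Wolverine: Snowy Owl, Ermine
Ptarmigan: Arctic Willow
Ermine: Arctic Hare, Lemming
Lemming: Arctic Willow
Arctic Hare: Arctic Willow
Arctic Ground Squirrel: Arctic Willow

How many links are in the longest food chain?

3 links

One longest chain: Arctic Willow → Arctic Ground Squirrel → Snowy Owl → Wolverine.
It has 4 species and 3 links.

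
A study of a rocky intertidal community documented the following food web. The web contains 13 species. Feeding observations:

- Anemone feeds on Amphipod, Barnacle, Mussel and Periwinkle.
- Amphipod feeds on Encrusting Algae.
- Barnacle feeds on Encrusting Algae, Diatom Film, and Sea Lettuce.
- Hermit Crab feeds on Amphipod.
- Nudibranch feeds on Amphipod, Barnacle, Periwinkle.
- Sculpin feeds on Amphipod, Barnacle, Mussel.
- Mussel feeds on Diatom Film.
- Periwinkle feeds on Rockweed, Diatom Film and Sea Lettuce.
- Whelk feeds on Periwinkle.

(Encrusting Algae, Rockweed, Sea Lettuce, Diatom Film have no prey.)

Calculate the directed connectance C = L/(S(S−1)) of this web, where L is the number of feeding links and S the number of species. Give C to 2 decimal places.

C = 0.13

The web has S = 13 species and L = 20 feeding links.
C = L / (S(S−1)) = 20 / 156 = 0.1282 ≈ 0.13.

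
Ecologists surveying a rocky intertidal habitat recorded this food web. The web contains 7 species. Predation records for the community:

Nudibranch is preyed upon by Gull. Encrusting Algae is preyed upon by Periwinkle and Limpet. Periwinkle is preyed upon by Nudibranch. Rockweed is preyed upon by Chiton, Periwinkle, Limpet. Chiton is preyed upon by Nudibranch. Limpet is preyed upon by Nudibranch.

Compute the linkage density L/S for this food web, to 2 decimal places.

L/S = 1.29

There are L = 9 links among S = 7 species.
L/S = 9/7 = 1.2857 ≈ 1.29.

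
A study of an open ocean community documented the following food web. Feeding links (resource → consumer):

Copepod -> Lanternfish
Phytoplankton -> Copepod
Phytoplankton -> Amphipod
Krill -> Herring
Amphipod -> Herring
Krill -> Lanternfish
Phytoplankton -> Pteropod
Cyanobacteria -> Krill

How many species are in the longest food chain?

One longest chain: Cyanobacteria → Krill → Herring.
It has 3 species and 2 links.

3 species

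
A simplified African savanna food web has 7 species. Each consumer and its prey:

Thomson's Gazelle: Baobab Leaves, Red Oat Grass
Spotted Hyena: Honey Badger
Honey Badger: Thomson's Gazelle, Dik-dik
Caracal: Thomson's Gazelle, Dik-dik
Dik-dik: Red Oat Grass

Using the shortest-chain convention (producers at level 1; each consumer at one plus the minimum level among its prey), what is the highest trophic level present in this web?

Producers (level 1): Baobab Leaves, Red Oat Grass.
Following each consumer down to its lowest-level prey: Baobab Leaves → Thomson's Gazelle → Honey Badger → Spotted Hyena (levels 1 through 4).
All prey of Spotted Hyena (Honey Badger 3) are at level 3 or above, so Spotted Hyena is at level 1 + 3 = 4.
Every consumer has at least one prey at level 3 or below, so none exceeds level 4.

4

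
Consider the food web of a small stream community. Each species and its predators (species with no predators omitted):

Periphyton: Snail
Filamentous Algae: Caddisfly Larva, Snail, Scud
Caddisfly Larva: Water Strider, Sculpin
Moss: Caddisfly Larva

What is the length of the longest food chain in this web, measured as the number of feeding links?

One longest chain: Filamentous Algae → Caddisfly Larva → Water Strider.
It has 3 species and 2 links.

2 links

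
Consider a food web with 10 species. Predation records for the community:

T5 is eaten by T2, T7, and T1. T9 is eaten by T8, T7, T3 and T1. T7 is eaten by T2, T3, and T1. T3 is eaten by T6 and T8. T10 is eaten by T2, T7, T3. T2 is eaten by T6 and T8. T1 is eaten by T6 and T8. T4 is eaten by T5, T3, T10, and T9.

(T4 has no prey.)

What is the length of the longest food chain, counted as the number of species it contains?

One longest chain: T4 → T5 → T7 → T1 → T6.
It has 5 species and 4 links.

5 species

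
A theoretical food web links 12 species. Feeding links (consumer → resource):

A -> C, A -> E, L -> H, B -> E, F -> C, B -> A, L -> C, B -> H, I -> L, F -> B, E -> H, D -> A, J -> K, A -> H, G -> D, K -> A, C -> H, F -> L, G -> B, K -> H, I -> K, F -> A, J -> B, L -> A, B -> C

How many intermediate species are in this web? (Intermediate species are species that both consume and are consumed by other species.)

Intermediate species (has both prey and predators): E, C, A, D, B, K, L.
Count: 7.

7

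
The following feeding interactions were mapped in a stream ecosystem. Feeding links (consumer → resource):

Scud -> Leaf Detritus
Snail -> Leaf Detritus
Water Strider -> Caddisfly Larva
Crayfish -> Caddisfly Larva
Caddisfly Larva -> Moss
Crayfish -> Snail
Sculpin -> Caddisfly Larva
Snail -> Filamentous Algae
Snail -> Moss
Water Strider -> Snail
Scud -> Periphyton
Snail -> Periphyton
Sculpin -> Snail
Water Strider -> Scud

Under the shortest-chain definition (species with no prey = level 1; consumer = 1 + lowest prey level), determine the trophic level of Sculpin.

Moss has no prey (basal) → level 1.
Caddisfly Larva eats Moss → level 2.
Sculpin eats Caddisfly Larva → level 3.
No prey of Sculpin is below level 2, so 3 is the minimum.

Trophic level 3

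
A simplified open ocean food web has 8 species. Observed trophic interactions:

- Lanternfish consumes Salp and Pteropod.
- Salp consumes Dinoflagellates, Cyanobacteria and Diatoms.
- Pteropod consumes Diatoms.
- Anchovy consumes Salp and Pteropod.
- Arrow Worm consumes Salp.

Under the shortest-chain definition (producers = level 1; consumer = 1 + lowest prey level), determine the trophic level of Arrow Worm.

Cyanobacteria is a producer → level 1.
Salp eats Cyanobacteria → level 2.
Arrow Worm eats Salp → level 3.
No prey of Arrow Worm is below level 2, so 3 is the minimum.

Trophic level 3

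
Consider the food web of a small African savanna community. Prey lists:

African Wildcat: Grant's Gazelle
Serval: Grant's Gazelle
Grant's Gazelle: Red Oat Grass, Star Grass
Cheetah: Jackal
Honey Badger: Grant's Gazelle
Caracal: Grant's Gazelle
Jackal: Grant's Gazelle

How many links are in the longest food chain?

3 links

One longest chain: Red Oat Grass → Grant's Gazelle → Jackal → Cheetah.
It has 4 species and 3 links.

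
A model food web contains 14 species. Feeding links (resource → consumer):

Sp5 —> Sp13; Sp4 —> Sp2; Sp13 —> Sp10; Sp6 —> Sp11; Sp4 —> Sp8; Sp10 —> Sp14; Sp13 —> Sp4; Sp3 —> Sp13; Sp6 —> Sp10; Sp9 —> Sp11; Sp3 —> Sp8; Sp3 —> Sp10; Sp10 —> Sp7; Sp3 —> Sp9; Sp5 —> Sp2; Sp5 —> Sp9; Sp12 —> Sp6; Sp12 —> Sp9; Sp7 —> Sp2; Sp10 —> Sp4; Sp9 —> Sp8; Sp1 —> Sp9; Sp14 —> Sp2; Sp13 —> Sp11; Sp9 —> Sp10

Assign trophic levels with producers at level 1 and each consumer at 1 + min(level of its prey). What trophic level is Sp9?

Sp5 is a producer → level 1.
Sp9 eats Sp5 → level 2.

Trophic level 2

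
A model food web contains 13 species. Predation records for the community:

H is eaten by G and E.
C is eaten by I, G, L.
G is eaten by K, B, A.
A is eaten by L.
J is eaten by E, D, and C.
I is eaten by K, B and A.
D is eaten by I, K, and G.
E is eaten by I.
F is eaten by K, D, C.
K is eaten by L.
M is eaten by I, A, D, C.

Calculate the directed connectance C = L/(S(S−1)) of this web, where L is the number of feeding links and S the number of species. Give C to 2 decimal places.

C = 0.17

The web has S = 13 species and L = 27 feeding links.
C = L / (S(S−1)) = 27 / 156 = 0.1731 ≈ 0.17.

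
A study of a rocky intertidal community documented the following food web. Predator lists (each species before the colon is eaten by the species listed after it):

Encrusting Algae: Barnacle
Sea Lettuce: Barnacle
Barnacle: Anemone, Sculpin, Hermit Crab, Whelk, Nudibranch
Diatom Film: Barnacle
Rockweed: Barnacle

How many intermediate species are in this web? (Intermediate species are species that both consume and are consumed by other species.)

Intermediate species (has both prey and predators): Barnacle.
Count: 1.

1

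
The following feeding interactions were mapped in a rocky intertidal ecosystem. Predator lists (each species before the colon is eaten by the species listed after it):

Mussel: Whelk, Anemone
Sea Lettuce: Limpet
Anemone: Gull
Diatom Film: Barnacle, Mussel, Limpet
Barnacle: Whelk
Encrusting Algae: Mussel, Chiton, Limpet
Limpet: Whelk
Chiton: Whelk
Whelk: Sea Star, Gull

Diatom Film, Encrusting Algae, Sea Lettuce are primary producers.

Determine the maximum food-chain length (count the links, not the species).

One longest chain: Diatom Film → Barnacle → Whelk → Sea Star.
It has 4 species and 3 links.

3 links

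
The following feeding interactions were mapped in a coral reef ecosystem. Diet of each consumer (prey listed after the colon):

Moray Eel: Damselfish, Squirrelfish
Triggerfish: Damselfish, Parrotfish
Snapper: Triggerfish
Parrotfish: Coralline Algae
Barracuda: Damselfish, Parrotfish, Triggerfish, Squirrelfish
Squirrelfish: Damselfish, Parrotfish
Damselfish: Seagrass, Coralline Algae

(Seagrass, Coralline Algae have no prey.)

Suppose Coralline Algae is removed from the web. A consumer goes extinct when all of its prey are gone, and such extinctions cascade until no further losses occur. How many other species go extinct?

Remove Coralline Algae.
Round 1: Parrotfish (all prey gone) → extinct.
No further losses. Total secondary extinctions: 1.

1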